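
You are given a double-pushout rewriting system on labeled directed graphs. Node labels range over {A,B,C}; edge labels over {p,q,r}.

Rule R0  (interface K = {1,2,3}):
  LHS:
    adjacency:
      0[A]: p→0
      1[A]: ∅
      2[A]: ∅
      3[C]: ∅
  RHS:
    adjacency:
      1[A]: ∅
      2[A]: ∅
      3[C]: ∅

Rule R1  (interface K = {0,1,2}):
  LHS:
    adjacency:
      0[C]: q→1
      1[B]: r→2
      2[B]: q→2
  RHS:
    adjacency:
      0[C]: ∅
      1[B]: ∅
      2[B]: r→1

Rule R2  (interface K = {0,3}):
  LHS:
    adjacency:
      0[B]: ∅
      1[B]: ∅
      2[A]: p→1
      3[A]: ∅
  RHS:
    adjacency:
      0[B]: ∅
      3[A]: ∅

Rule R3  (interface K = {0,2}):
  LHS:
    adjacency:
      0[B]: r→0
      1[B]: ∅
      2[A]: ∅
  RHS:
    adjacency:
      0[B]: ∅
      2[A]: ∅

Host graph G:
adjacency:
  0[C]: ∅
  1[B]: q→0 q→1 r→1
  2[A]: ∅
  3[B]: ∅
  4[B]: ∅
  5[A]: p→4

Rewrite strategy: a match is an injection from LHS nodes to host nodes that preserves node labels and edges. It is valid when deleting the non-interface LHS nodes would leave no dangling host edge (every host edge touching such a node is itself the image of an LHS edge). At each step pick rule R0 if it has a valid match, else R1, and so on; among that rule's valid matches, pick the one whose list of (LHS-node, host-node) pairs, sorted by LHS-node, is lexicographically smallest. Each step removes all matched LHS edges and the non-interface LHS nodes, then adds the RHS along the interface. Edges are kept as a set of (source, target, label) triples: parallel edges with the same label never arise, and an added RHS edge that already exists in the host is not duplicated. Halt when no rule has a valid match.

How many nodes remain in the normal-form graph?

Answer: 3

Rewrite trace:
start.  V:6 E:4  edges: 1-q->0 1-q->1 1-r->1 5-p->4
1. fire R2 via {0↦1, 1↦4, 2↦5, 3↦2}  →  V:4 E:3  edges: 1-q->0 1-q->1 1-r->1
2. fire R3 via {0↦1, 1↦3, 2↦2}  →  V:3 E:2  edges: 1-q->0 1-q->1
normal form: no rule applies after step 2
NF nodes: {0:C, 1:B, 2:A}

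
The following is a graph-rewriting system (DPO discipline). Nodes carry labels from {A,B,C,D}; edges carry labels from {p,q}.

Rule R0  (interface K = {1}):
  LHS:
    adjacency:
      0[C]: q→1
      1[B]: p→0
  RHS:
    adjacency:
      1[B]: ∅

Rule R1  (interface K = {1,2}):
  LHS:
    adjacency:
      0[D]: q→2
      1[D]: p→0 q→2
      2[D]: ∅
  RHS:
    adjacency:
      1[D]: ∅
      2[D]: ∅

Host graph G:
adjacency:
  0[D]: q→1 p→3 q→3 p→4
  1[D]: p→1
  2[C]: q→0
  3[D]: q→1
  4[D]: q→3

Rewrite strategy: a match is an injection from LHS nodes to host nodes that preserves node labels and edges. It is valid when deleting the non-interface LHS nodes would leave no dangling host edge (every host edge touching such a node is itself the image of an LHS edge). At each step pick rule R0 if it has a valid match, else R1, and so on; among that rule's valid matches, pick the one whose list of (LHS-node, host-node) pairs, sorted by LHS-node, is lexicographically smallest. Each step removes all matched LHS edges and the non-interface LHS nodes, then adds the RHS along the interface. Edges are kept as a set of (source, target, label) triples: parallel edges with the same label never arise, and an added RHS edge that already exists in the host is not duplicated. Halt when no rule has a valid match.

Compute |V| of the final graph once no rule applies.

Answer: 3

Steps:
[0] host  ⇒  5 nodes, 8 edges  {0-q->1 0-p->3 0-q->3 0-p->4 1-p->1 2-q->0 3-q->1 4-q->3}
[1] R1 @ {0↦4, 1↦0, 2↦3}  ⇒  4 nodes, 5 edges  {0-q->1 0-p->3 1-p->1 2-q->0 3-q->1}
[2] R1 @ {0↦3, 1↦0, 2↦1}  ⇒  3 nodes, 2 edges  {1-p->1 2-q->0}
final graph: no rule applies after step 2
NF nodes: {0:D, 1:D, 2:C}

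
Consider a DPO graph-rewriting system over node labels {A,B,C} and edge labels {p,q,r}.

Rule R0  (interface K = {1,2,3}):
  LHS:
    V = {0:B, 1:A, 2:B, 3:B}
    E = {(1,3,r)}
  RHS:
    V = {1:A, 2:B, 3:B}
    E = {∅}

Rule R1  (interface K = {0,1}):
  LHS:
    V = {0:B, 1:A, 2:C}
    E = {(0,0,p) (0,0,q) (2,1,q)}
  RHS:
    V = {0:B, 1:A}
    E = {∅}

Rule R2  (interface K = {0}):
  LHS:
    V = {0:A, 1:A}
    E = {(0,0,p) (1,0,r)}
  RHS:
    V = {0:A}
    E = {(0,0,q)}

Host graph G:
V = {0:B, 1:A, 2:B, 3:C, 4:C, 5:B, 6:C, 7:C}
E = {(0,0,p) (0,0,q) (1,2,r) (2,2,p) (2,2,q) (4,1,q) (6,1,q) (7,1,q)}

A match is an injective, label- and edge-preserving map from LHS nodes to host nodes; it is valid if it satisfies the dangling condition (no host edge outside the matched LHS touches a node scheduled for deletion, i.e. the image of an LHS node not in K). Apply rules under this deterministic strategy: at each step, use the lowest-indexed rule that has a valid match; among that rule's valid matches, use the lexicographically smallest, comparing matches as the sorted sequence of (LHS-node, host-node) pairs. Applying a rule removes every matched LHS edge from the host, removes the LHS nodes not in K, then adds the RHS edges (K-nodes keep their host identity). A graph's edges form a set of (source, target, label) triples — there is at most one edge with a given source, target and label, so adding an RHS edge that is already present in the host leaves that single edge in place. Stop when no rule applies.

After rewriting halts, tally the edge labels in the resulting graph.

Answer: q:1

Derivation:
initial: |V|=8 |E|=8  E = 0-p->0 0-q->0 1-r->2 2-p->2 2-q->2 4-q->1 6-q->1 7-q->1
step 1: apply R0 at {0↦5, 1↦1, 2↦0, 3↦2}  → |V|=7 |E|=7  E = 0-p->0 0-q->0 2-p->2 2-q->2 4-q->1 6-q->1 7-q->1
step 2: apply R1 at {0↦0, 1↦1, 2↦4}  → |V|=6 |E|=4  E = 2-p->2 2-q->2 6-q->1 7-q->1
step 3: apply R1 at {0↦2, 1↦1, 2↦6}  → |V|=5 |E|=1  E = 7-q->1
final graph: no rule applies after step 3
NF edges: [(7, 1, 'q')]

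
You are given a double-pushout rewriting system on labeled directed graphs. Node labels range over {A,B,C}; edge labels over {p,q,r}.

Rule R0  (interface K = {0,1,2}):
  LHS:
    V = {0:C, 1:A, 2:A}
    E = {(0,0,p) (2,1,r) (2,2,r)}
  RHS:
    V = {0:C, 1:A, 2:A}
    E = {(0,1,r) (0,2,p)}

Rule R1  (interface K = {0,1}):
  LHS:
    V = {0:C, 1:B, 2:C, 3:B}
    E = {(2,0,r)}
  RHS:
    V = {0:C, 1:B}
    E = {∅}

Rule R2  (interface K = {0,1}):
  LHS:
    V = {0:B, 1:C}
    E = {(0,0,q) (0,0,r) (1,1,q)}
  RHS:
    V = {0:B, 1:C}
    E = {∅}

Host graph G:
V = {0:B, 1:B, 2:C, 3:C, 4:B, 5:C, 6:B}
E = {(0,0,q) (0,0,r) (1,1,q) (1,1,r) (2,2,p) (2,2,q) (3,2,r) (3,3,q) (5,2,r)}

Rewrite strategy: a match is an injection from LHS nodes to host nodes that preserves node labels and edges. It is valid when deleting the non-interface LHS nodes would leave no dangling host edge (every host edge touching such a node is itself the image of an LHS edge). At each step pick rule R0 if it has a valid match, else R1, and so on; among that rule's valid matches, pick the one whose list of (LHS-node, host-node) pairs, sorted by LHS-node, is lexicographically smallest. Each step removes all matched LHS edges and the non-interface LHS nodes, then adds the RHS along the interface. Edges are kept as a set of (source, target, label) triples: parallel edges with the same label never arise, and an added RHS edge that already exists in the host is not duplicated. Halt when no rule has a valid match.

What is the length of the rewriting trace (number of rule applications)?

start.  V:7 E:9  edges: 0-q->0 0-r->0 1-q->1 1-r->1 2-p->2 2-q->2 3-r->2 3-q->3 5-r->2
1. fire R1 via {0↦2, 1↦0, 2↦5, 3↦4}  →  V:5 E:8  edges: 0-q->0 0-r->0 1-q->1 1-r->1 2-p->2 2-q->2 3-r->2 3-q->3
2. fire R2 via {0↦0, 1↦2}  →  V:5 E:5  edges: 1-q->1 1-r->1 2-p->2 3-r->2 3-q->3
3. fire R2 via {0↦1, 1↦3}  →  V:5 E:2  edges: 2-p->2 3-r->2
4. fire R1 via {0↦2, 1↦0, 2↦3, 3↦1}  →  V:3 E:1  edges: 2-p->2
normal form: no rule applies after step 4

Answer: 4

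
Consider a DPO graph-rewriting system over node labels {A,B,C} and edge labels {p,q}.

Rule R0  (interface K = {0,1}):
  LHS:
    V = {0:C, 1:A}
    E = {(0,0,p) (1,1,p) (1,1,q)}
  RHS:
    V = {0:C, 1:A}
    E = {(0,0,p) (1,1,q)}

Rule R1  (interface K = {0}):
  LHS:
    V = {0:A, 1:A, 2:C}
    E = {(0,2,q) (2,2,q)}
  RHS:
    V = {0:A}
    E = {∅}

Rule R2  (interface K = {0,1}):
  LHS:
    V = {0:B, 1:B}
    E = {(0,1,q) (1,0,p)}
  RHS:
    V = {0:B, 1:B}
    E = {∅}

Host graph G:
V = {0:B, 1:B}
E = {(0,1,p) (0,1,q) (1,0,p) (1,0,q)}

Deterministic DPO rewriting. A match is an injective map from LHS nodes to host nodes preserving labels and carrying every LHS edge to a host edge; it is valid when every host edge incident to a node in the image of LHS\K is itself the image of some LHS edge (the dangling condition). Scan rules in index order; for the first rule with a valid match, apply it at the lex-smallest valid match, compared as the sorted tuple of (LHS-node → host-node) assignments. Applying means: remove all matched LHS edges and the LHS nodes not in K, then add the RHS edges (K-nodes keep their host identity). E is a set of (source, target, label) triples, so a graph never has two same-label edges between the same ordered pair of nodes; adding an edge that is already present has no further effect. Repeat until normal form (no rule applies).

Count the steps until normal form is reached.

[0] host  ⇒  2 nodes, 4 edges  {0-p->1 0-q->1 1-p->0 1-q->0}
[1] R2 @ {0↦0, 1↦1}  ⇒  2 nodes, 2 edges  {0-p->1 1-q->0}
[2] R2 @ {0↦1, 1↦0}  ⇒  2 nodes, 0 edges  {∅}
halt: no rule applies after step 2

Answer: 2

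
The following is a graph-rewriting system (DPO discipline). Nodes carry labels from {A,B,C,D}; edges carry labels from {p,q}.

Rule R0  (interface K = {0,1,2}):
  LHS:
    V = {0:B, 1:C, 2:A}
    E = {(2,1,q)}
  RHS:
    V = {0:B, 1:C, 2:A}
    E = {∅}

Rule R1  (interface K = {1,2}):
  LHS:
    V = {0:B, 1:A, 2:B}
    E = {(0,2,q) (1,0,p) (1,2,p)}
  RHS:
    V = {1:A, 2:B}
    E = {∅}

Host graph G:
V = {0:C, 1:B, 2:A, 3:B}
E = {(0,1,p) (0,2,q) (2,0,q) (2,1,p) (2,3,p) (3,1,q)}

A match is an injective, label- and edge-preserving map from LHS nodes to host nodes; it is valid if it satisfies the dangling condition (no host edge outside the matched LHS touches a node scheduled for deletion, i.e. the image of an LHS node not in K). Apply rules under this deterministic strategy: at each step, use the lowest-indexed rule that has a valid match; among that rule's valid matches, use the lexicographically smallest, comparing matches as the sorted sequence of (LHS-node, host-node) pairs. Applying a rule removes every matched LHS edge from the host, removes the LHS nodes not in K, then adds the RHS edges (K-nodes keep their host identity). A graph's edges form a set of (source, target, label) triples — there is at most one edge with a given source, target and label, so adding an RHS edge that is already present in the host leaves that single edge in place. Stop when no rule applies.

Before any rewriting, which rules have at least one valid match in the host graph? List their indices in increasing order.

Answer: [R0,R1]

Steps:
R0: 2 valid matches — {0↦1, 1↦0, 2↦2}, {0↦3, 1↦0, 2↦2}
R1: 1 valid match — {0↦3, 1↦2, 2↦1}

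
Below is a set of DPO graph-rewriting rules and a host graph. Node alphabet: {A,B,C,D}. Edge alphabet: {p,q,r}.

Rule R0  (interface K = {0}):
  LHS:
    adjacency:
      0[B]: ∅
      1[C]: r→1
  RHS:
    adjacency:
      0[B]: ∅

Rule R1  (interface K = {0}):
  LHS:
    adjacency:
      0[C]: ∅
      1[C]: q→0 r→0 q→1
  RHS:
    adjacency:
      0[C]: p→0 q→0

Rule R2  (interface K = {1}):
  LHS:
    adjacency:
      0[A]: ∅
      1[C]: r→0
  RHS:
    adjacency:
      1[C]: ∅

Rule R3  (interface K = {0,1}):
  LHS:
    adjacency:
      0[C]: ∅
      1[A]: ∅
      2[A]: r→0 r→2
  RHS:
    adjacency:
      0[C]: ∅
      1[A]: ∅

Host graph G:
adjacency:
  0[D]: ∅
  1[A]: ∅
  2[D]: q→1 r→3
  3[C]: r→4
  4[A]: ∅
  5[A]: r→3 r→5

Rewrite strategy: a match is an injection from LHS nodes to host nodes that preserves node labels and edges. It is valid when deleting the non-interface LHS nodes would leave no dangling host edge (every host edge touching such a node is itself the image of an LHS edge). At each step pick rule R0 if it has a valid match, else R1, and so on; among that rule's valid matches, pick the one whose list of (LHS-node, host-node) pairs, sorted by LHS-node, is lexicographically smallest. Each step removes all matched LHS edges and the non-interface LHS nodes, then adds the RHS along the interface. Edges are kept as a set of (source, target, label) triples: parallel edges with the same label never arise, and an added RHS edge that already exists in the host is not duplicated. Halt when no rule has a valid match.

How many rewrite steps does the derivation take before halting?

initial: |V|=6 |E|=5  E = 2-q->1 2-r->3 3-r->4 5-r->3 5-r->5
step 1: apply R2 at {0↦4, 1↦3}  → |V|=5 |E|=4  E = 2-q->1 2-r->3 5-r->3 5-r->5
step 2: apply R3 at {0↦3, 1↦1, 2↦5}  → |V|=4 |E|=2  E = 2-q->1 2-r->3
halt: no rule applies after step 2

Answer: 2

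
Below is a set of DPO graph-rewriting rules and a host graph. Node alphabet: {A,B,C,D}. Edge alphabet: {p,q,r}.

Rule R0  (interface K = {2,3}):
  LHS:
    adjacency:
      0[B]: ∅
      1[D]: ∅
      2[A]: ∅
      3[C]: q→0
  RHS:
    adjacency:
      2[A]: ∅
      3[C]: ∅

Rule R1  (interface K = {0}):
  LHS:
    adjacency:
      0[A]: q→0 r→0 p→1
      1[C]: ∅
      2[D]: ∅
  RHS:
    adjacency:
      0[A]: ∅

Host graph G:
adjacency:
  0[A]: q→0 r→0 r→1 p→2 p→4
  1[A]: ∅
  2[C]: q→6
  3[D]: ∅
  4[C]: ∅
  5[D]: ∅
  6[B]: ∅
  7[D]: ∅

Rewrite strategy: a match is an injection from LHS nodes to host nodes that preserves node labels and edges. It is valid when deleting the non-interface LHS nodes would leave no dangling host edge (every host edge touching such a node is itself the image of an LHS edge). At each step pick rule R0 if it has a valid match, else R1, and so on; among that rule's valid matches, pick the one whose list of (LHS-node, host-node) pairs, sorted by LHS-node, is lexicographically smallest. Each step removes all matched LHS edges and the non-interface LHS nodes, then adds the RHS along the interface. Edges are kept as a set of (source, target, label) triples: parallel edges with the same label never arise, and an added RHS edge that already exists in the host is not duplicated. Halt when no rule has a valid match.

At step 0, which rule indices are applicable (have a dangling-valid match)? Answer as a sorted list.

R0: 6 valid matches — {0↦6, 1↦3, 2↦0, 3↦2}, {0↦6, 1↦3, 2↦1, 3↦2}, {0↦6, 1↦5, 2↦0, 3↦2} (+3 more)
R1: 3 valid matches — {0↦0, 1↦4, 2↦3}, {0↦0, 1↦4, 2↦5}, {0↦0, 1↦4, 2↦7}

Answer: [R0,R1]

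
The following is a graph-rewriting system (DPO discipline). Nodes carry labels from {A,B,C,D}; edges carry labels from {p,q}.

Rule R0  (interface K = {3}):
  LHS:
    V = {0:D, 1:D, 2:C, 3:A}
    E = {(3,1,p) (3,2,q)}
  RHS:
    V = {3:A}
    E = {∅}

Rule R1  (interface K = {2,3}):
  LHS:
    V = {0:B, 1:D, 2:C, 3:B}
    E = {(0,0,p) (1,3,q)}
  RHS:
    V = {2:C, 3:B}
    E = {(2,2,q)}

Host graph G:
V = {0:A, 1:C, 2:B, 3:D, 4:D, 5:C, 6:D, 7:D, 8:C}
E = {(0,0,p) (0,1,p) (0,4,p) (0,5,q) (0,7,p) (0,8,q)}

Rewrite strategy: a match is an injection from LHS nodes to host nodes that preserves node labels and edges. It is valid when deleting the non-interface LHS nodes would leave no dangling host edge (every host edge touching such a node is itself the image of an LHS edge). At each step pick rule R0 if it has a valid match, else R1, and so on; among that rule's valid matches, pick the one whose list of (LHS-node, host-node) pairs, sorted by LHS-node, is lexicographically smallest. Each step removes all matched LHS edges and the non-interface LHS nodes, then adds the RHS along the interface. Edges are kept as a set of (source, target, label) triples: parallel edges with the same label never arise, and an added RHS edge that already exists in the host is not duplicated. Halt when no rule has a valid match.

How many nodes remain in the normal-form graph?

initial: |V|=9 |E|=6  E = 0-p->0 0-p->1 0-p->4 0-q->5 0-p->7 0-q->8
step 1: apply R0 at {0↦3, 1↦4, 2↦5, 3↦0}  → |V|=6 |E|=4  E = 0-p->0 0-p->1 0-p->7 0-q->8
step 2: apply R0 at {0↦6, 1↦7, 2↦8, 3↦0}  → |V|=3 |E|=2  E = 0-p->0 0-p->1
final graph: no rule applies after step 2
NF nodes: {0:A, 1:C, 2:B}

Answer: 3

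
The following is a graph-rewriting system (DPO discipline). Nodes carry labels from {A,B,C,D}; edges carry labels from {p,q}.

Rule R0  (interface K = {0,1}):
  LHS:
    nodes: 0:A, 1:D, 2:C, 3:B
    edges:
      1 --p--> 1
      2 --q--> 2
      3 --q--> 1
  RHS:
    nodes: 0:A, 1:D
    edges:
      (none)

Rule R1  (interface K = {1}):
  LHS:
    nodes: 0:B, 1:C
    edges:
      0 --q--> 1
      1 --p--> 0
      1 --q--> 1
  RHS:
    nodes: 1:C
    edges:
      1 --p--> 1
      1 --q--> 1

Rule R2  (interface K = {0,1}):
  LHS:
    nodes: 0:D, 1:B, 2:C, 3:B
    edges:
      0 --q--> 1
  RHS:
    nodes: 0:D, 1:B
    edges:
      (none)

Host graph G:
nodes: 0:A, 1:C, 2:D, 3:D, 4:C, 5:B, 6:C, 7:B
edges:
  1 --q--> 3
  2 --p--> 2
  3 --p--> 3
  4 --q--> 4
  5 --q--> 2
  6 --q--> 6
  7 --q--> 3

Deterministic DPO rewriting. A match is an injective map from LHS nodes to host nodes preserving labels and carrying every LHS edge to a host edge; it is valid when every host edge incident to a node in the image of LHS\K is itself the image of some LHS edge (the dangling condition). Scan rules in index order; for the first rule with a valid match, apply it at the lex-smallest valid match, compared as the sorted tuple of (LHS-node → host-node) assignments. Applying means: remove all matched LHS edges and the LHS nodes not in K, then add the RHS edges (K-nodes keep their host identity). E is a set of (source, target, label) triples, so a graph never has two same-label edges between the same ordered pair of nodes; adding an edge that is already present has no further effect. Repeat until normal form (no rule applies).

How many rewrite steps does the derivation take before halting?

start.  V:8 E:7  edges: 1-q->3 2-p->2 3-p->3 4-q->4 5-q->2 6-q->6 7-q->3
1. fire R0 via {0↦0, 1↦2, 2↦4, 3↦5}  →  V:6 E:4  edges: 1-q->3 3-p->3 6-q->6 7-q->3
2. fire R0 via {0↦0, 1↦3, 2↦6, 3↦7}  →  V:4 E:1  edges: 1-q->3
final graph: no rule applies after step 2

Answer: 2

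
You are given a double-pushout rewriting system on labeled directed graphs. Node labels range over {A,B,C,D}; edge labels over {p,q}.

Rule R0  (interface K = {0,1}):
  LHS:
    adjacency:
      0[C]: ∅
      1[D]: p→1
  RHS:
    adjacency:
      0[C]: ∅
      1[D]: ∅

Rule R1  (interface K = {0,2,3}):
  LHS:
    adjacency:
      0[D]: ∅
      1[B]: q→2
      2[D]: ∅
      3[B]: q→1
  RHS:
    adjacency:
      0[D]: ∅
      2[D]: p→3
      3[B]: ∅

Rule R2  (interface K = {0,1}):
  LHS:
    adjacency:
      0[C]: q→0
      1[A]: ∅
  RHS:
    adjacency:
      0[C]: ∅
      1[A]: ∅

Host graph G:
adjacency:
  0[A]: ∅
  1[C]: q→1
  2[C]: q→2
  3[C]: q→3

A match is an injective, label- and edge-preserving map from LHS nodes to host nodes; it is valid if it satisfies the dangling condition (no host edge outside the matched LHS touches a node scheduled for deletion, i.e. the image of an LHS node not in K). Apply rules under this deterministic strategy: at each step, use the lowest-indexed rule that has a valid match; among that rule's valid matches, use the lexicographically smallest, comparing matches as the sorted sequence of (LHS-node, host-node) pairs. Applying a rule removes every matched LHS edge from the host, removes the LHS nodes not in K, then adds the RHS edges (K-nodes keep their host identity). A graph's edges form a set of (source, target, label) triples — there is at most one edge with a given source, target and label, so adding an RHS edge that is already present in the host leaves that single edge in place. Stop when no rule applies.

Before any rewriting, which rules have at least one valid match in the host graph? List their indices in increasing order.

R0: no valid match — LHS pattern not found
R1: no valid match — LHS pattern not found
R2: 3 valid matches — {0↦1, 1↦0}, {0↦2, 1↦0}, {0↦3, 1↦0}

Answer: [R2]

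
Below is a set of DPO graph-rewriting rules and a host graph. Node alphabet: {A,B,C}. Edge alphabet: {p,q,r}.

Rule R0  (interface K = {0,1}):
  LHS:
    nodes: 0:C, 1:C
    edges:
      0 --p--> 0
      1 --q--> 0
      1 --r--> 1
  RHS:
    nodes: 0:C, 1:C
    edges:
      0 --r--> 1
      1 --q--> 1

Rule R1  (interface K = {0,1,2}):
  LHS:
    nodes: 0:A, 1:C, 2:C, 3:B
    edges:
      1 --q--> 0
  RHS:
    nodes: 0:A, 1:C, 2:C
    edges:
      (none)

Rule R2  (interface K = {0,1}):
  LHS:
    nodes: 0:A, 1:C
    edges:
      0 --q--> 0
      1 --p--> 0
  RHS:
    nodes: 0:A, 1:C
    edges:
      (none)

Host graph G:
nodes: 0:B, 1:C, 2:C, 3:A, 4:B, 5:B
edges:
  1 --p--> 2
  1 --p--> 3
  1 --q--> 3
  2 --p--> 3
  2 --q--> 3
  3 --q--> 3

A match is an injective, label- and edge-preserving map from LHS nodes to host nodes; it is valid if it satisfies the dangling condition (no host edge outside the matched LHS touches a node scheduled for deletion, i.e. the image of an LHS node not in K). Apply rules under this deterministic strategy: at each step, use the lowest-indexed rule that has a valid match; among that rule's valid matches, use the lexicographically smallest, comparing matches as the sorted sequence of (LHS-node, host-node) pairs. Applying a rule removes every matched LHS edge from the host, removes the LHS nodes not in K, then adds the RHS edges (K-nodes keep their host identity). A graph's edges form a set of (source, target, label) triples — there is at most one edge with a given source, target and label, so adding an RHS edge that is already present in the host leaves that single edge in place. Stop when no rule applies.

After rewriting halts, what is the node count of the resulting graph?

start.  V:6 E:6  edges: 1-p->2 1-p->3 1-q->3 2-p->3 2-q->3 3-q->3
1. fire R1 via {0↦3, 1↦1, 2↦2, 3↦0}  →  V:5 E:5  edges: 1-p->2 1-p->3 2-p->3 2-q->3 3-q->3
2. fire R1 via {0↦3, 1↦2, 2↦1, 3↦4}  →  V:4 E:4  edges: 1-p->2 1-p->3 2-p->3 3-q->3
3. fire R2 via {0↦3, 1↦1}  →  V:4 E:2  edges: 1-p->2 2-p->3
halt: no rule applies after step 3
NF nodes: {1:C, 2:C, 3:A, 5:B}

Answer: 4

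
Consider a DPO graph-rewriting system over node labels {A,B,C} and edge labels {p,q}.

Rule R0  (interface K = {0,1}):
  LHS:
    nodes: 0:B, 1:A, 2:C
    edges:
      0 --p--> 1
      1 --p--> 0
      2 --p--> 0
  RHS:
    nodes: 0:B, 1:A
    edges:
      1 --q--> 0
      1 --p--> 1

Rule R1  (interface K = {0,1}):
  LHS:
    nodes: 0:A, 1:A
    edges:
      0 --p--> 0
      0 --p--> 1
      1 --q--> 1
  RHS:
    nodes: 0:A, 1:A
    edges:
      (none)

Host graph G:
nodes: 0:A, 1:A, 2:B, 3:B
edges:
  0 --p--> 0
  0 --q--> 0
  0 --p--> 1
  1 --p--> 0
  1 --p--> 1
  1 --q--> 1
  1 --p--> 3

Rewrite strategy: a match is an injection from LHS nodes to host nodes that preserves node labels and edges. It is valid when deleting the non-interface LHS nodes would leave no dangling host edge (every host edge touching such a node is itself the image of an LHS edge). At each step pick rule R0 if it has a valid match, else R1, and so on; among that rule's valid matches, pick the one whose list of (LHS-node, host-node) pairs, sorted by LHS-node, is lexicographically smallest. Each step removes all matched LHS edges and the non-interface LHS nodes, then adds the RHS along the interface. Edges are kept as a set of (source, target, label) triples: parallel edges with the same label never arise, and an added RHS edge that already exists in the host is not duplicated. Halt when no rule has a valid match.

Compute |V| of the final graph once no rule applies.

Answer: 4

Derivation:
initial: |V|=4 |E|=7  E = 0-p->0 0-q->0 0-p->1 1-p->0 1-p->1 1-q->1 1-p->3
step 1: apply R1 at {0↦0, 1↦1}  → |V|=4 |E|=4  E = 0-q->0 1-p->0 1-p->1 1-p->3
step 2: apply R1 at {0↦1, 1↦0}  → |V|=4 |E|=1  E = 1-p->3
normal form: no rule applies after step 2
NF nodes: {0:A, 1:A, 2:B, 3:B}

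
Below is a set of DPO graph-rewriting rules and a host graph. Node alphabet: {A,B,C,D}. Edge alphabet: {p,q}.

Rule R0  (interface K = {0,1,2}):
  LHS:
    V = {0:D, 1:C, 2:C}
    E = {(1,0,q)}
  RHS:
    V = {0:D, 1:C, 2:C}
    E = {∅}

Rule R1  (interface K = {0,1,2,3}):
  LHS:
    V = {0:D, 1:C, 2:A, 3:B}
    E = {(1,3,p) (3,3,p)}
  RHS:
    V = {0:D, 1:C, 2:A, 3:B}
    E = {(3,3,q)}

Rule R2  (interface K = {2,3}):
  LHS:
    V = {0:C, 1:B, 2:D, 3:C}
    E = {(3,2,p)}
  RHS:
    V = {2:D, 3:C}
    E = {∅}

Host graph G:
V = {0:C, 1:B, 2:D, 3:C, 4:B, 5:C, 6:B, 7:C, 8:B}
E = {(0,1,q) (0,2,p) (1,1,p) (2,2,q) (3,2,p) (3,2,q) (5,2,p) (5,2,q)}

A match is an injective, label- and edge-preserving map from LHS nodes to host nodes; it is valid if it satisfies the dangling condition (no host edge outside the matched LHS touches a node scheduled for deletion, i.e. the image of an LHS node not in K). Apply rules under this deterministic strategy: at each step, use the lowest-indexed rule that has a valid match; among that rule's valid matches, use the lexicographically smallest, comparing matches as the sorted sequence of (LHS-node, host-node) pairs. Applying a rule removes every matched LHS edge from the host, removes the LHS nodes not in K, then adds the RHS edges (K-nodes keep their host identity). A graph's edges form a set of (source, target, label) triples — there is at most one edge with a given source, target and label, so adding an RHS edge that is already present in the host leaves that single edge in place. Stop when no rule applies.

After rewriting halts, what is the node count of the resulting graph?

Answer: 7

Steps:
[0] host  ⇒  9 nodes, 8 edges  {0-q->1 0-p->2 1-p->1 2-q->2 3-p->2 3-q->2 5-p->2 5-q->2}
[1] R0 @ {0↦2, 1↦3, 2↦0}  ⇒  9 nodes, 7 edges  {0-q->1 0-p->2 1-p->1 2-q->2 3-p->2 5-p->2 5-q->2}
[2] R0 @ {0↦2, 1↦5, 2↦0}  ⇒  9 nodes, 6 edges  {0-q->1 0-p->2 1-p->1 2-q->2 3-p->2 5-p->2}
[3] R2 @ {0↦7, 1↦4, 2↦2, 3↦0}  ⇒  7 nodes, 5 edges  {0-q->1 1-p->1 2-q->2 3-p->2 5-p->2}
normal form: no rule applies after step 3
NF nodes: {0:C, 1:B, 2:D, 3:C, 5:C, 6:B, 8:B}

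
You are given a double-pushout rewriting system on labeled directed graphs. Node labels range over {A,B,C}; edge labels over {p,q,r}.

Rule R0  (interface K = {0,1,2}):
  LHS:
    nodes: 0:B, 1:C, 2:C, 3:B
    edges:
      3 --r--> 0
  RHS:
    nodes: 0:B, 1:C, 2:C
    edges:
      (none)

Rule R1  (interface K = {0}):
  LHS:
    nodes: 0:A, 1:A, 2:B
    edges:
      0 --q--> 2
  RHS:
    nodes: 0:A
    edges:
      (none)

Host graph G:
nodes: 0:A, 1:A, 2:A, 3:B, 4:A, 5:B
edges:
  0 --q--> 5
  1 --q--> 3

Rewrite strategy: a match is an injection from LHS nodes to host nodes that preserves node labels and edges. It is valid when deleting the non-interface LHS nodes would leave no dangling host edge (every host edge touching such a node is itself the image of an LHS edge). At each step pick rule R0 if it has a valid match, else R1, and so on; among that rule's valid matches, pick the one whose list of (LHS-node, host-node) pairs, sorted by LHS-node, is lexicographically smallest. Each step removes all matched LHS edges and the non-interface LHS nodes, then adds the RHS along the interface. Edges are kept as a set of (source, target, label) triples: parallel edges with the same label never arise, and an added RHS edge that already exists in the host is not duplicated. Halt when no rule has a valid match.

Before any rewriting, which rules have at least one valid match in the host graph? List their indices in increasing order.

Answer: [R1]

Derivation:
R0: no valid match — LHS pattern not found
R1: 4 valid matches — {0↦0, 1↦2, 2↦5}, {0↦0, 1↦4, 2↦5}, {0↦1, 1↦2, 2↦3} (+1 more)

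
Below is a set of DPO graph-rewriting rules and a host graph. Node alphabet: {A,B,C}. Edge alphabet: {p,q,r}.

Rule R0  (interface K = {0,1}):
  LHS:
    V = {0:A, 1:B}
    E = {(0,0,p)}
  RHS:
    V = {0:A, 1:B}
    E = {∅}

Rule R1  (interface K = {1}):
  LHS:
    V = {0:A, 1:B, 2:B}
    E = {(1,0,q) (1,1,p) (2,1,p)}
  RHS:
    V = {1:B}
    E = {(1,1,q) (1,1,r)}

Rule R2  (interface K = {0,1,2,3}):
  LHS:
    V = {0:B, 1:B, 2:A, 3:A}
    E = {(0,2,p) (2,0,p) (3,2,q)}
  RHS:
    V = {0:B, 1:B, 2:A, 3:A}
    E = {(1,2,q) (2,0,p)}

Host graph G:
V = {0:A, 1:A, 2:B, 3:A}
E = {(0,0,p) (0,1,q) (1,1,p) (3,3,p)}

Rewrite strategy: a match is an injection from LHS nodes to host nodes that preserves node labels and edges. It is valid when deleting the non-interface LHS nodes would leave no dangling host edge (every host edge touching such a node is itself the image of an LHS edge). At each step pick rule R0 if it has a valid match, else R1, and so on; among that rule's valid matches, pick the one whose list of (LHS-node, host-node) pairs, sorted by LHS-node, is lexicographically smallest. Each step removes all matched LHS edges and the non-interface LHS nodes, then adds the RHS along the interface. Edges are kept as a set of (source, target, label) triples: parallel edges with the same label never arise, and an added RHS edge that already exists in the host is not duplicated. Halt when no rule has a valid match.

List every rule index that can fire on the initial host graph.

Answer: [R0]

Derivation:
R0: 3 valid matches — {0↦0, 1↦2}, {0↦1, 1↦2}, {0↦3, 1↦2}
R1: no valid match — LHS pattern not found
R2: no valid match — LHS pattern not found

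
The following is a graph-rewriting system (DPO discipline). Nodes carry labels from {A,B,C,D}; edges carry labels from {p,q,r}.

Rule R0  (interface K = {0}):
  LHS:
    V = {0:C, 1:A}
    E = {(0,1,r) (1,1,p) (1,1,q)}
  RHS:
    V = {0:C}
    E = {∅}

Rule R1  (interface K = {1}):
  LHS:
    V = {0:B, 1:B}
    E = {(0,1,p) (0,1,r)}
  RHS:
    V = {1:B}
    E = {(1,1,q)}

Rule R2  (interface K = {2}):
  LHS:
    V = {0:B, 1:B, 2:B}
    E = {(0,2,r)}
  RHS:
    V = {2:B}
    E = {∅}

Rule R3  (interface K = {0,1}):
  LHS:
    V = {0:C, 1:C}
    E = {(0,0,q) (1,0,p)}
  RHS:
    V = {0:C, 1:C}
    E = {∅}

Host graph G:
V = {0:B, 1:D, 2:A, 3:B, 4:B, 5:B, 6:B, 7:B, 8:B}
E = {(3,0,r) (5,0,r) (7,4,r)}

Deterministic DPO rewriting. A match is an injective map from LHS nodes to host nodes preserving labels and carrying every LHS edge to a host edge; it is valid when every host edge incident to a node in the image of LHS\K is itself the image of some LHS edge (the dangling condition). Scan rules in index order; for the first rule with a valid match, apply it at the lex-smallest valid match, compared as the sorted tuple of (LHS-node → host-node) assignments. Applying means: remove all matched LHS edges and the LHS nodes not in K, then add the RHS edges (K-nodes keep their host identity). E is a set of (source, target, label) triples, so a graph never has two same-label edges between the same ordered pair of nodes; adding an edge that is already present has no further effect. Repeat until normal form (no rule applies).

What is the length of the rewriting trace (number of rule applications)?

initial: |V|=9 |E|=3  E = 3-r->0 5-r->0 7-r->4
step 1: apply R2 at {0↦3, 1↦6, 2↦0}  → |V|=7 |E|=2  E = 5-r->0 7-r->4
step 2: apply R2 at {0↦5, 1↦8, 2↦0}  → |V|=5 |E|=1  E = 7-r->4
step 3: apply R2 at {0↦7, 1↦0, 2↦4}  → |V|=3 |E|=0  E = ∅
normal form: no rule applies after step 3

Answer: 3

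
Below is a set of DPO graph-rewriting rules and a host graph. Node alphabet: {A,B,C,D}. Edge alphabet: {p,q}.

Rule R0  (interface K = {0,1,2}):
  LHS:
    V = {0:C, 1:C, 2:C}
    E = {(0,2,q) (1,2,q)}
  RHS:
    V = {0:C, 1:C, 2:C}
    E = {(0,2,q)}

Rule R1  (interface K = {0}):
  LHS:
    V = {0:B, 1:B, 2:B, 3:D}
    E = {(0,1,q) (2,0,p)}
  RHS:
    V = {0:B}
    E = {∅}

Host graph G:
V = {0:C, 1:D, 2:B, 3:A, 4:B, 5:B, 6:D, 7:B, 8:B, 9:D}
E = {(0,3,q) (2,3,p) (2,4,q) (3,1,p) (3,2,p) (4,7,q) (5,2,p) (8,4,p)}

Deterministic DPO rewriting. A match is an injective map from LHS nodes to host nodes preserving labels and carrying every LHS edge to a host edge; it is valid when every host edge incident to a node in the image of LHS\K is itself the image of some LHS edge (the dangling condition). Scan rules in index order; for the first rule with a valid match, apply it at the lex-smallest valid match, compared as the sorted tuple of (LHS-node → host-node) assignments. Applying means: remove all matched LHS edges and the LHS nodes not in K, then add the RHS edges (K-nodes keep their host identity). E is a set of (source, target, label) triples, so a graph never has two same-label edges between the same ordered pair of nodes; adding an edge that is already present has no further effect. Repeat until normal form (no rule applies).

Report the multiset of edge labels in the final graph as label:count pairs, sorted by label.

[0] host  ⇒  10 nodes, 8 edges  {0-q->3 2-p->3 2-q->4 3-p->1 3-p->2 4-q->7 5-p->2 8-p->4}
[1] R1 @ {0↦4, 1↦7, 2↦8, 3↦6}  ⇒  7 nodes, 6 edges  {0-q->3 2-p->3 2-q->4 3-p->1 3-p->2 5-p->2}
[2] R1 @ {0↦2, 1↦4, 2↦5, 3↦9}  ⇒  4 nodes, 4 edges  {0-q->3 2-p->3 3-p->1 3-p->2}
halt: no rule applies after step 2
NF edges: [(0, 3, 'q'), (2, 3, 'p'), (3, 1, 'p'), (3, 2, 'p')]

Answer: p:3 q:1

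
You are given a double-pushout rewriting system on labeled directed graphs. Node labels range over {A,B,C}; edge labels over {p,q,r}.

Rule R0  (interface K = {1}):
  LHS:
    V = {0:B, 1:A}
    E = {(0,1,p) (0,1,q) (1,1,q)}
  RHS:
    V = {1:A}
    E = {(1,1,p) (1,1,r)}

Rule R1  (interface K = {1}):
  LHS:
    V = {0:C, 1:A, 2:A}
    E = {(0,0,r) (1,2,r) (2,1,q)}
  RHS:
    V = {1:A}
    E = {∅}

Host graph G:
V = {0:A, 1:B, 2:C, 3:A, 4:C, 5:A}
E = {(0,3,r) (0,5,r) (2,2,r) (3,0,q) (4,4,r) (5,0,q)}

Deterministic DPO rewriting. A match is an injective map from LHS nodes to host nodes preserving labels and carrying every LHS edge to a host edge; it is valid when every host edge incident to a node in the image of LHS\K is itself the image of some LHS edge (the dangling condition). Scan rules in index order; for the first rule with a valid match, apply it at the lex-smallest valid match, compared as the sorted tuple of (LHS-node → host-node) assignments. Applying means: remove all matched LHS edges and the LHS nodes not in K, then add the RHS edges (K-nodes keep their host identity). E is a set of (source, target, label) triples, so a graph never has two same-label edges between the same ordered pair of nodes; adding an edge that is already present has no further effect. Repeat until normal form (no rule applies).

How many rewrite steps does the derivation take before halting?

Answer: 2

Rewrite trace:
start.  V:6 E:6  edges: 0-r->3 0-r->5 2-r->2 3-q->0 4-r->4 5-q->0
1. fire R1 via {0↦2, 1↦0, 2↦3}  →  V:4 E:3  edges: 0-r->5 4-r->4 5-q->0
2. fire R1 via {0↦4, 1↦0, 2↦5}  →  V:2 E:0  edges: ∅
final graph: no rule applies after step 2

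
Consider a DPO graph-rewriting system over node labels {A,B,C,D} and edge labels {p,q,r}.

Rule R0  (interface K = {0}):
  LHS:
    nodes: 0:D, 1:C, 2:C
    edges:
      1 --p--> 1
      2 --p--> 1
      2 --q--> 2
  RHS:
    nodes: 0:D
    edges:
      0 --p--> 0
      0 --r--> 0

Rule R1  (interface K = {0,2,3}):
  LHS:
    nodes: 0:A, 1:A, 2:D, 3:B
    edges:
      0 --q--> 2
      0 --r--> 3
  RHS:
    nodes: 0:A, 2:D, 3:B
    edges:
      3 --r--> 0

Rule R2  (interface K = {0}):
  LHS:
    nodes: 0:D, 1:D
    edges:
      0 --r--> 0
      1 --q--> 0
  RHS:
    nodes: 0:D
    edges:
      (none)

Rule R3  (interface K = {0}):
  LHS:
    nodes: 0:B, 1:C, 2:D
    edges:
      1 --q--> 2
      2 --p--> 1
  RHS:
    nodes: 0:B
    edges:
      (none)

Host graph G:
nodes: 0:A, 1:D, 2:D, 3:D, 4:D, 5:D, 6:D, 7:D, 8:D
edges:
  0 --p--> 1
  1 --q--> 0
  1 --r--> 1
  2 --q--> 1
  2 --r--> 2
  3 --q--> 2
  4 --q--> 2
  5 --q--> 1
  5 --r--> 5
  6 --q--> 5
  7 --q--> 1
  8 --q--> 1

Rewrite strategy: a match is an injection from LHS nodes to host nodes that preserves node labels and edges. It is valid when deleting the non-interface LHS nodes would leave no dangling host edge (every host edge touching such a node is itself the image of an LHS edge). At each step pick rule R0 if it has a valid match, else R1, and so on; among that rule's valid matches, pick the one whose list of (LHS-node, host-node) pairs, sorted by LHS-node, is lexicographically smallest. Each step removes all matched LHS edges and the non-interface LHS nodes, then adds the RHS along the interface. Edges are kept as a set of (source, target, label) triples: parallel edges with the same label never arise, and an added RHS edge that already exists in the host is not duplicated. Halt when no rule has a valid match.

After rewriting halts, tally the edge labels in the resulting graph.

start.  V:9 E:12  edges: 0-p->1 1-q->0 1-r->1 2-q->1 2-r->2 3-q->2 4-q->2 5-q->1 5-r->5 6-q->5 7-q->1 8-q->1
1. fire R2 via {0↦1, 1↦7}  →  V:8 E:10  edges: 0-p->1 1-q->0 2-q->1 2-r->2 3-q->2 4-q->2 5-q->1 5-r->5 6-q->5 8-q->1
2. fire R2 via {0↦2, 1↦3}  →  V:7 E:8  edges: 0-p->1 1-q->0 2-q->1 4-q->2 5-q->1 5-r->5 6-q->5 8-q->1
3. fire R2 via {0↦5, 1↦6}  →  V:6 E:6  edges: 0-p->1 1-q->0 2-q->1 4-q->2 5-q->1 8-q->1
normal form: no rule applies after step 3
NF edges: [(0, 1, 'p'), (1, 0, 'q'), (2, 1, 'q'), (4, 2, 'q'), (5, 1, 'q'), (8, 1, 'q')]

Answer: p:1 q:5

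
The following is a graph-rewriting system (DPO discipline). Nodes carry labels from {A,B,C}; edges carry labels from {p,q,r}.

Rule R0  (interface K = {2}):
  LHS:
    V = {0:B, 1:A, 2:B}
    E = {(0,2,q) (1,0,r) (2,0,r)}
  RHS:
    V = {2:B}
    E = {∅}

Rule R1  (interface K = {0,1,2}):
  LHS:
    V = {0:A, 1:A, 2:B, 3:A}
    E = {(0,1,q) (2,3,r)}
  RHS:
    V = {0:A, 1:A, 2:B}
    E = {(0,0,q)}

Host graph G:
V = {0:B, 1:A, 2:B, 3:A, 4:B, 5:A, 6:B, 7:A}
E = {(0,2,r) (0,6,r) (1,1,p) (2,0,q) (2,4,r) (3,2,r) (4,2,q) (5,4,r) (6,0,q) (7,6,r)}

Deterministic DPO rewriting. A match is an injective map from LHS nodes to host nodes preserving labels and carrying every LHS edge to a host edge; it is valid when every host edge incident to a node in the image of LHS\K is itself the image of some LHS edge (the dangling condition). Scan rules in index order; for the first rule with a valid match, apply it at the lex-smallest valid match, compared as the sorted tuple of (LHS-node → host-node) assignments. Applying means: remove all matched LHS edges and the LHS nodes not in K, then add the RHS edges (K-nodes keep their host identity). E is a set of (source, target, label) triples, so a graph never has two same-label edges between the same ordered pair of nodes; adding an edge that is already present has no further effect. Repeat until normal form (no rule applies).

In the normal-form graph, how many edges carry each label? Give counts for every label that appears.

initial: |V|=8 |E|=10  E = 0-r->2 0-r->6 1-p->1 2-q->0 2-r->4 3-r->2 4-q->2 5-r->4 6-q->0 7-r->6
step 1: apply R0 at {0↦4, 1↦5, 2↦2}  → |V|=6 |E|=7  E = 0-r->2 0-r->6 1-p->1 2-q->0 3-r->2 6-q->0 7-r->6
step 2: apply R0 at {0↦2, 1↦3, 2↦0}  → |V|=4 |E|=4  E = 0-r->6 1-p->1 6-q->0 7-r->6
step 3: apply R0 at {0↦6, 1↦7, 2↦0}  → |V|=2 |E|=1  E = 1-p->1
halt: no rule applies after step 3
NF edges: [(1, 1, 'p')]

Answer: p:1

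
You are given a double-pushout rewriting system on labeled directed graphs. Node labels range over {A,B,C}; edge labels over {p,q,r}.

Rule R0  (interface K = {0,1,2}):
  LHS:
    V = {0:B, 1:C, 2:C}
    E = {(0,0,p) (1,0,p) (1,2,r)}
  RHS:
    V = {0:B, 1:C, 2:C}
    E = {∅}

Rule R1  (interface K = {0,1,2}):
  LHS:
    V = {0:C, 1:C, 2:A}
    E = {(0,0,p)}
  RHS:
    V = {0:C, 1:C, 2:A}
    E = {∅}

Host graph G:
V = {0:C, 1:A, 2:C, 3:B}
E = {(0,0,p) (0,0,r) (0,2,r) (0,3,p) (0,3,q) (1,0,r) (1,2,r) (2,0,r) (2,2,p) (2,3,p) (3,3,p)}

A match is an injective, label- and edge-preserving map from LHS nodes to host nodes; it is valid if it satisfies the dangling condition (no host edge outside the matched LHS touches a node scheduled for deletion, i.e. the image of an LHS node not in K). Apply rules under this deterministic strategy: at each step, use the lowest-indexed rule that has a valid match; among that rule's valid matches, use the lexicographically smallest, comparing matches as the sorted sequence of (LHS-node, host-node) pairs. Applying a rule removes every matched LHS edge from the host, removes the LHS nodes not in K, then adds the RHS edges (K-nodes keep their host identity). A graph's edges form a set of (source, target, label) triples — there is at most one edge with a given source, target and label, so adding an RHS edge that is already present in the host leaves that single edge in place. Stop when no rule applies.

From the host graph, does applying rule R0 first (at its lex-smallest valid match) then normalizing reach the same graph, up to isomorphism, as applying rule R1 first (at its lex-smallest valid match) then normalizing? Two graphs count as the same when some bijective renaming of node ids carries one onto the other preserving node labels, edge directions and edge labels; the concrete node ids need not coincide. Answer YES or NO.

Answer: YES

Rewrite trace:
branch R0-first: apply at {0↦3, 1↦0, 2↦2} → |E|=8, then 2 more step(s) → NF |V|=4 |E|=6 V={0:C, 1:A, 2:C, 3:B} E=0-r->0 0-q->3 1-r->0 1-r->2 2-r->0 2-p->3
branch R1-first: apply at {0↦0, 1↦2, 2↦1} → |E|=10, then 2 more step(s) → NF |V|=4 |E|=6 V={0:C, 1:A, 2:C, 3:B} E=0-r->0 0-q->3 1-r->0 1-r->2 2-r->0 2-p->3
graphs isomorphic (equal up to label-preserving node renaming)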